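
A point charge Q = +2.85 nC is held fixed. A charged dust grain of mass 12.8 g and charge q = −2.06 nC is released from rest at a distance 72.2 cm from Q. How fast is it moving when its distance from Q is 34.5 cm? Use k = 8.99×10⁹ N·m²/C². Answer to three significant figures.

3.53×10⁻³ m/s

Only the electrostatic force acts, so mechanical energy is conserved: ½mv² = U₁ − U₂ = kQq(1/r₁ − 1/r₂).
U₁ − U₂ = (8.99×10⁹ N·m²/C²)(2.85×10⁻⁹ C)(-2.06×10⁻⁹ C)(1/0.722 − 1/0.345) = 7.99×10⁻⁸ J.
v = √(2·7.99×10⁻⁸/0.0128) = 3.53×10⁻³ m/s.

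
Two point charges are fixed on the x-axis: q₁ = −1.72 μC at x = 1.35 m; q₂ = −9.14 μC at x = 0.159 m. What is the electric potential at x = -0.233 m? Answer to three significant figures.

-2.19×10⁵ V

Electric potential is a scalar, so the contributions from each charge add algebraically: V = Σ kqᵢ/rᵢ.
Distances from the field point to each charge: r₁ = 1.58 m, r₂ = 0.392 m.
V = k[(-1.72×10⁻⁶)/(1.58) + (-9.14×10⁻⁶)/(0.392)] = -2.19×10⁵ V.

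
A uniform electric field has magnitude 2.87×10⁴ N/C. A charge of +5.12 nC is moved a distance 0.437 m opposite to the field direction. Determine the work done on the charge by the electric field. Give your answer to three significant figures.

The potential change for a displacement 0.437 m opposite to the field direction is ΔV = +Ed = 1.25×10⁴ V.
W_field = −qΔV = -6.42×10⁻⁵ J.

-6.42×10⁻⁵ J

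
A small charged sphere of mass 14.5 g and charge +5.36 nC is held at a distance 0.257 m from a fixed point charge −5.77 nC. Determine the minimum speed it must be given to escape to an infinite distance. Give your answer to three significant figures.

0.0122 m/s

To just escape, total mechanical energy must reach zero at infinity: ½mv²_min + U = 0, so ½mv²_min = −U = |kQq|/r.
|U| = |kQq|/r = (8.99×10⁹ N·m²/C²)(5.77×10⁻⁹)(5.36×10⁻⁹)/(0.257) = 1.08×10⁻⁶ J.
v_min = √(2|U|/m) = √(2·1.08×10⁻⁶/0.0145) = 0.0122 m/s.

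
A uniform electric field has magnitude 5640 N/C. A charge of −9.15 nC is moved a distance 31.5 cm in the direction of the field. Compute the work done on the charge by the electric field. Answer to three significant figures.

The potential change for a displacement 31.5 cm in the direction of the field is ΔV = −Ed = -1780 V.
W_field = −qΔV = -1.63×10⁻⁵ J.

-1.63×10⁻⁵ J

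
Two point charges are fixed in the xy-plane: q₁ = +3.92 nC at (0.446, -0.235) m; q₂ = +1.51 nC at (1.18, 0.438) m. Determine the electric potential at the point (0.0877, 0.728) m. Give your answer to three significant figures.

Electric potential is a scalar, so the contributions from each charge add algebraically: V = Σ kqᵢ/rᵢ.
Distances from the field point to each charge: r₁ = 1.03 m, r₂ = 1.13 m.
V = k[(3.92×10⁻⁹)/(1.03) + (1.51×10⁻⁹)/(1.13)] = 46.3 V.

46.3 V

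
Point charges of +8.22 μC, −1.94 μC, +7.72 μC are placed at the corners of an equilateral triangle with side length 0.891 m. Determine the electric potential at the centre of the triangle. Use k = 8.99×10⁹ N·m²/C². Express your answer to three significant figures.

The total potential is the scalar sum of each charge's contribution, V = Σ kqᵢ/rᵢ.
The distance from each vertex to the centroid is a/√3 = 0.514 m.
V = k[(8.22×10⁻⁶)/(0.514) + (-1.94×10⁻⁶)/(0.514) + (7.72×10⁻⁶)/(0.514)] = 2.45×10⁵ V.

2.45×10⁵ V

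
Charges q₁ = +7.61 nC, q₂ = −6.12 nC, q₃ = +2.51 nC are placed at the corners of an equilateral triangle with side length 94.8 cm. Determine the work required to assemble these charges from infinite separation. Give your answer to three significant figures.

-4.06×10⁻⁷ J

The work to assemble the configuration equals its total potential energy, U = Σ kqᵢqⱼ/rᵢⱼ over all pairs.
All three pair separations equal the side length, 0.948 m.
U = (-4.42×10⁻⁷) + (1.81×10⁻⁷) + (-1.46×10⁻⁷) = -4.06×10⁻⁷ J.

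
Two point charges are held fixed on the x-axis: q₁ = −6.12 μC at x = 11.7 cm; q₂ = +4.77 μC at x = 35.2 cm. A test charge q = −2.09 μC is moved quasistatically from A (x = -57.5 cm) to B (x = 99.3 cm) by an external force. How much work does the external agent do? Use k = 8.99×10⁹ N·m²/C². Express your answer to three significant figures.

For quasistatic motion the external work equals the change in potential energy: W_ext = qΔV = q(V_B − V_A).
At A: distances to the source charges are 0.692 m, 0.927 m; V_A = Σ kqᵢ/rᵢ = -3.32×10⁴ V.
At B: distances to the source charges are 0.876 m, 0.641 m; V_B = Σ kqᵢ/rᵢ = 4090 V.
ΔV = V_B − V_A = 3.73×10⁴ V.
W_ext = qΔV = (-2.09×10⁻⁶ C)(3.73×10⁴ V) = -0.0780 J.

-0.0780 J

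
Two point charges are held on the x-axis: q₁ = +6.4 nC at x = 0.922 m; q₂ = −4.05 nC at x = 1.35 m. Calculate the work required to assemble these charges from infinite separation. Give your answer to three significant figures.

-5.44×10⁻⁷ J

The assembly work is the sum of pairwise potential energies, U = Σ_{i<j} kqᵢqⱼ/rᵢⱼ.
Pair separations: r₁₂ = 0.428 m.
U = (-5.44×10⁻⁷) = -5.44×10⁻⁷ J.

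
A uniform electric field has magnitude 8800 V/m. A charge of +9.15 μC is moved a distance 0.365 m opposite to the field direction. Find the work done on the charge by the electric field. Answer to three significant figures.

-0.0294 J

The potential change for a displacement 0.365 m opposite to the field direction is ΔV = +Ed = 3210 V.
W_field = −qΔV = -0.0294 J.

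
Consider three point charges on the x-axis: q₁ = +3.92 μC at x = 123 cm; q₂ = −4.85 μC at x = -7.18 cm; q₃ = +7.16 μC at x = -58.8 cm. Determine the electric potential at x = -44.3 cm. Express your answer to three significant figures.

3.48×10⁵ V

The total potential is the scalar sum of each charge's contribution, V = Σ kqᵢ/rᵢ.
Distances from the field point to each charge: r₁ = 1.67 m, r₂ = 0.371 m, r₃ = 0.145 m.
V = k[(3.92×10⁻⁶)/(1.67) + (-4.85×10⁻⁶)/(0.371) + (7.16×10⁻⁶)/(0.145)] = 3.48×10⁵ V.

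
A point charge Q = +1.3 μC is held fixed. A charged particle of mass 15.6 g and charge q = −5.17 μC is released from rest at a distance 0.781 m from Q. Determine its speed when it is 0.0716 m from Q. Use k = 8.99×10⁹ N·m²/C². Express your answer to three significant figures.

Only the electrostatic force acts, so mechanical energy is conserved: ½mv² = U₁ − U₂ = kQq(1/r₁ − 1/r₂).
U₁ − U₂ = (8.99×10⁹ N·m²/C²)(1.30×10⁻⁶ C)(-5.17×10⁻⁶ C)(1/0.781 − 1/0.0716) = 0.767 J.
v = √(2·0.767/0.0156) = 9.91 m/s.

9.91 m/s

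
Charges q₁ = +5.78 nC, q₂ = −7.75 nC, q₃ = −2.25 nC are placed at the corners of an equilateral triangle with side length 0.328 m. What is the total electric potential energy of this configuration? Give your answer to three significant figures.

The assembly work is the sum of pairwise potential energies, U = Σ_{i<j} kqᵢqⱼ/rᵢⱼ.
All three pair separations equal the side length, 0.328 m.
U = (-1.23×10⁻⁶) + (-3.56×10⁻⁷) + (4.78×10⁻⁷) = -1.11×10⁻⁶ J.

-1.11×10⁻⁶ J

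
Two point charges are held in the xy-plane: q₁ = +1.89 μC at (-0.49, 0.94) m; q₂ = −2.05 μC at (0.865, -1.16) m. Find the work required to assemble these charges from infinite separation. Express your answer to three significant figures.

-0.0139 J

The assembly work is the sum of pairwise potential energies, U = Σ_{i<j} kqᵢqⱼ/rᵢⱼ.
Pair separations: r₁₂ = 2.50 m.
U = (-0.0139) = -0.0139 J.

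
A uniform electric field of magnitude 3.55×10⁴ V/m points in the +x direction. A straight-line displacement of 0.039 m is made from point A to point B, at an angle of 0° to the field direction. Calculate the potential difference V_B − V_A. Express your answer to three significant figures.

-1380 V

Only the component of displacement along E changes the potential: ΔV = −E·d·cosθ.
ΔV = −(3.55×10⁴ V/m)(0.0390 m)cos0° = -1380 V.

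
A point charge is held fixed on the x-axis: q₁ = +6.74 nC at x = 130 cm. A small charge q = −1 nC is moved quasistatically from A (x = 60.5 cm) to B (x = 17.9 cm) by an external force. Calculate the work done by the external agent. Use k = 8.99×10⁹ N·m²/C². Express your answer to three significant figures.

For quasistatic motion the external work equals the change in potential energy: W_ext = qΔV = q(V_B − V_A).
At A: distance to the source charge is 0.695 m; V_A = kq₁/r = 87.2 V.
At B: distance to the source charge is 1.12 m; V_B = kq₁/r = 54.1 V.
ΔV = V_B − V_A = -33.1 V.
W_ext = qΔV = (-1.00×10⁻⁹ C)(-33.1 V) = 3.31×10⁻⁸ J.

3.31×10⁻⁸ J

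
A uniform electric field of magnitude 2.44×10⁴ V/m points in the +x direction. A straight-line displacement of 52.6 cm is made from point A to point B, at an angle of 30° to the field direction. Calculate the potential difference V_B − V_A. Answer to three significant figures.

Only the component of displacement along E changes the potential: ΔV = −E·d·cosθ.
ΔV = −(2.44×10⁴ V/m)(0.526 m)cos30° = -1.11×10⁴ V.

-1.11×10⁴ V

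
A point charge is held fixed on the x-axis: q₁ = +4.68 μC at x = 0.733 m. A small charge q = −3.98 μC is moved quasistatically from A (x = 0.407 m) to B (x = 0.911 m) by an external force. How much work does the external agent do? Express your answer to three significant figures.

-0.427 J

For quasistatic motion the external work equals the change in potential energy: W_ext = qΔV = q(V_B − V_A).
At A: distance to the source charge is 0.326 m; V_A = kq₁/r = 1.29×10⁵ V.
At B: distance to the source charge is 0.178 m; V_B = kq₁/r = 2.36×10⁵ V.
ΔV = V_B − V_A = 1.07×10⁵ V.
W_ext = qΔV = (-3.98×10⁻⁶ C)(1.07×10⁵ V) = -0.427 J.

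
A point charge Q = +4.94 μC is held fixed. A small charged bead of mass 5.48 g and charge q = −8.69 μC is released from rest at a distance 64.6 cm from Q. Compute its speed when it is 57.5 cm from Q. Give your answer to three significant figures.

5.19 m/s

Only the electrostatic force acts, so mechanical energy is conserved: ½mv² = U₁ − U₂ = kQq(1/r₁ − 1/r₂).
U₁ − U₂ = (8.99×10⁹ N·m²/C²)(4.94×10⁻⁶ C)(-8.69×10⁻⁶ C)(1/0.646 − 1/0.575) = 0.0738 J.
v = √(2·0.0738/5.48×10⁻³) = 5.19 m/s.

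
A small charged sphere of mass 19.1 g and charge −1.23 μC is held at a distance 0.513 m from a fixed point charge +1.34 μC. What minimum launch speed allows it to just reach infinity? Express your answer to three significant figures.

1.74 m/s

To just escape, total mechanical energy must reach zero at infinity: ½mv²_min + U = 0, so ½mv²_min = −U = |kQq|/r.
|U| = |kQq|/r = (8.99×10⁹ N·m²/C²)(1.34×10⁻⁶)(1.23×10⁻⁶)/(0.513) = 0.0289 J.
v_min = √(2|U|/m) = √(2·0.0289/0.0191) = 1.74 m/s.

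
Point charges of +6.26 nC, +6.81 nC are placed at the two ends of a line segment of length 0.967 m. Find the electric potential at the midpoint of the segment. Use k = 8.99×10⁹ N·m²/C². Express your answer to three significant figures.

243 V

Electric potential is a scalar, so the contributions from each charge add algebraically: V = Σ kqᵢ/rᵢ.
Each charge is 0.483 m from the midpoint.
V = k[(6.26×10⁻⁹)/(0.483) + (6.81×10⁻⁹)/(0.483)] = 243 V.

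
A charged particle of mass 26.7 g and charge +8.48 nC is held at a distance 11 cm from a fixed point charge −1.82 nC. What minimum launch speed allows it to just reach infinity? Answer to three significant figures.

To just escape, total mechanical energy must reach zero at infinity: ½mv²_min + U = 0, so ½mv²_min = −U = |kQq|/r.
|U| = |kQq|/r = (8.99×10⁹ N·m²/C²)(1.82×10⁻⁹)(8.48×10⁻⁹)/(0.110) = 1.26×10⁻⁶ J.
v_min = √(2|U|/m) = √(2·1.26×10⁻⁶/0.0267) = 9.72×10⁻³ m/s.

9.72×10⁻³ m/s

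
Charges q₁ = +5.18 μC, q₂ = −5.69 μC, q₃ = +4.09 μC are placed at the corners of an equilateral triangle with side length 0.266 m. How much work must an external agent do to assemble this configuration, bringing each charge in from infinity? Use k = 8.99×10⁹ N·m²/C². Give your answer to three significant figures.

The assembly work is the sum of pairwise potential energies, U = Σ_{i<j} kqᵢqⱼ/rᵢⱼ.
All three pair separations equal the side length, 0.266 m.
U = (-0.996) + (0.716) + (-0.787) = -1.07 J.

-1.07 J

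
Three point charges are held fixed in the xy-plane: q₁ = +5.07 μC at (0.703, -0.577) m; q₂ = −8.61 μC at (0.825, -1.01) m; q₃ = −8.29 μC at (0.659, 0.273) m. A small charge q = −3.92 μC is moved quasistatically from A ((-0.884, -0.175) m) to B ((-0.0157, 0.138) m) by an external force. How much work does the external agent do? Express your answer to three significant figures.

For quasistatic motion the external work equals the change in potential energy: W_ext = qΔV = q(V_B − V_A).
At A: distances to the source charges are 1.64 m, 1.90 m, 1.61 m; V_A = Σ kqᵢ/rᵢ = -5.92×10⁴ V.
At B: distances to the source charges are 1.01 m, 1.42 m, 0.688 m; V_B = Σ kqᵢ/rᵢ = -1.18×10⁵ V.
ΔV = V_B − V_A = -5.85×10⁴ V.
W_ext = qΔV = (-3.92×10⁻⁶ C)(-5.85×10⁴ V) = 0.229 J.

0.229 J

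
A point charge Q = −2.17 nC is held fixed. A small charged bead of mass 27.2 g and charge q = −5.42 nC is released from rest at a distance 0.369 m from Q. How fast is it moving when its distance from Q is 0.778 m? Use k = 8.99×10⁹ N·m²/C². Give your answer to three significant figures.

3.33×10⁻³ m/s

Only the electrostatic force acts, so mechanical energy is conserved: ½mv² = U₁ − U₂ = kQq(1/r₁ − 1/r₂).
U₁ − U₂ = (8.99×10⁹ N·m²/C²)(-2.17×10⁻⁹ C)(-5.42×10⁻⁹ C)(1/0.369 − 1/0.778) = 1.51×10⁻⁷ J.
v = √(2·1.51×10⁻⁷/0.0272) = 3.33×10⁻³ m/s.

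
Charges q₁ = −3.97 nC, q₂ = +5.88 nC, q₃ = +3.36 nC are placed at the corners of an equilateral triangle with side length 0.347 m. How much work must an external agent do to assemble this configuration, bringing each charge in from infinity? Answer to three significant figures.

-4.39×10⁻⁷ J

The assembly work is the sum of pairwise potential energies, U = Σ_{i<j} kqᵢqⱼ/rᵢⱼ.
All three pair separations equal the side length, 0.347 m.
U = (-6.05×10⁻⁷) + (-3.46×10⁻⁷) + (5.12×10⁻⁷) = -4.39×10⁻⁷ J.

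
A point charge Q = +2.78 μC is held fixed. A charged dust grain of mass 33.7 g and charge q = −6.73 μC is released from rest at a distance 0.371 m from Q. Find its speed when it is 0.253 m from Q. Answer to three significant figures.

Only the electrostatic force acts, so mechanical energy is conserved: ½mv² = U₁ − U₂ = kQq(1/r₁ − 1/r₂).
U₁ − U₂ = (8.99×10⁹ N·m²/C²)(2.78×10⁻⁶ C)(-6.73×10⁻⁶ C)(1/0.371 − 1/0.253) = 0.211 J.
v = √(2·0.211/0.0337) = 3.54 m/s.

3.54 m/s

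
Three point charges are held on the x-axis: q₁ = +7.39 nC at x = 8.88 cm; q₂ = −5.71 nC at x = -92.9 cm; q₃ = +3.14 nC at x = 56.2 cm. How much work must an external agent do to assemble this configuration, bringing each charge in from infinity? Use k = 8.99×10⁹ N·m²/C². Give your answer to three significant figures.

-4.00×10⁻⁸ J

The work to assemble the configuration equals its total potential energy, U = Σ kqᵢqⱼ/rᵢⱼ over all pairs.
Pair separations: r₁₂ = 1.02 m, r₁₃ = 0.473 m, r₂₃ = 1.49 m.
U = (-3.73×10⁻⁷) + (4.41×10⁻⁷) + (-1.08×10⁻⁷) = -4.00×10⁻⁸ J.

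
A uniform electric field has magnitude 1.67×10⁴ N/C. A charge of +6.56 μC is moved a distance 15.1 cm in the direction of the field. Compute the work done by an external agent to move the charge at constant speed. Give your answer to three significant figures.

-0.0165 J

The potential change for a displacement 15.1 cm in the direction of the field is ΔV = −Ed = -2520 V.
W_ext = qΔV = -0.0165 J.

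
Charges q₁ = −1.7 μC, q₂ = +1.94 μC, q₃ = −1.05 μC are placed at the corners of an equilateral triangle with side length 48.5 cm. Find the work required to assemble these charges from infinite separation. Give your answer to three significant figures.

-0.0658 J

The assembly work is the sum of pairwise potential energies, U = Σ_{i<j} kqᵢqⱼ/rᵢⱼ.
All three pair separations equal the side length, 0.485 m.
U = (-0.0611) + (0.0331) + (-0.0378) = -0.0658 J.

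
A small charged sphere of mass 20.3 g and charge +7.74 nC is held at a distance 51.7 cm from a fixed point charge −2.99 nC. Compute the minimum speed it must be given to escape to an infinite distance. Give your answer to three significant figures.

6.30×10⁻³ m/s

To just escape, total mechanical energy must reach zero at infinity: ½mv²_min + U = 0, so ½mv²_min = −U = |kQq|/r.
|U| = |kQq|/r = (8.99×10⁹ N·m²/C²)(2.99×10⁻⁹)(7.74×10⁻⁹)/(0.517) = 4.02×10⁻⁷ J.
v_min = √(2|U|/m) = √(2·4.02×10⁻⁷/0.0203) = 6.30×10⁻³ m/s.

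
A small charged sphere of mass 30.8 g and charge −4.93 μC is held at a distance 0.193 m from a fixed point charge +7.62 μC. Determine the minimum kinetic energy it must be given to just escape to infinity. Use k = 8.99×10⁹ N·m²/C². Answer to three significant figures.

1.75 J

To just escape, total mechanical energy must reach zero at infinity: ½mv²_min + U = 0, so ½mv²_min = −U = |kQq|/r.
|U| = |kQq|/r = (8.99×10⁹ N·m²/C²)(7.62×10⁻⁶)(4.93×10⁻⁶)/(0.193) = 1.75 J.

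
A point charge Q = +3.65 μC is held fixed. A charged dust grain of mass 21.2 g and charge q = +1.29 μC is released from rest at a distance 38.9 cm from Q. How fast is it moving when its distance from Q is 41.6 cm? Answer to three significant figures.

0.816 m/s

Only the electrostatic force acts, so mechanical energy is conserved: ½mv² = U₁ − U₂ = kQq(1/r₁ − 1/r₂).
U₁ − U₂ = (8.99×10⁹ N·m²/C²)(3.65×10⁻⁶ C)(1.29×10⁻⁶ C)(1/0.389 − 1/0.416) = 7.06×10⁻³ J.
v = √(2·7.06×10⁻³/0.0212) = 0.816 m/s.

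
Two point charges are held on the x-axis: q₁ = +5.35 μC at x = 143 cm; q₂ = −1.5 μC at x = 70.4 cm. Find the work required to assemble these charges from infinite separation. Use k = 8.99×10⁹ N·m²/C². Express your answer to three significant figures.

The work to assemble the configuration equals its total potential energy, U = Σ kqᵢqⱼ/rᵢⱼ over all pairs.
Pair separations: r₁₂ = 0.726 m.
U = (-0.0994) = -0.0994 J.

-0.0994 J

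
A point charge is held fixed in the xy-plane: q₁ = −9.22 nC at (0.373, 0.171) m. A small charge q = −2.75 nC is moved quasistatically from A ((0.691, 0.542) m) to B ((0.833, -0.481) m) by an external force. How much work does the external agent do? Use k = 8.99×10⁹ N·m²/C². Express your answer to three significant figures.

For quasistatic motion the external work equals the change in potential energy: W_ext = qΔV = q(V_B − V_A).
At A: distance to the source charge is 0.489 m; V_A = kq₁/r = -170 V.
At B: distance to the source charge is 0.798 m; V_B = kq₁/r = -104 V.
ΔV = V_B − V_A = 65.8 V.
W_ext = qΔV = (-2.75×10⁻⁹ C)(65.8 V) = -1.81×10⁻⁷ J.

-1.81×10⁻⁷ J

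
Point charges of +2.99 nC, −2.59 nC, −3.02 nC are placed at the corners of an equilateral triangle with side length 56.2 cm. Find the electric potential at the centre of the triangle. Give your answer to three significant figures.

Electric potential is a scalar, so the contributions from each charge add algebraically: V = Σ kqᵢ/rᵢ.
The distance from each vertex to the centroid is a/√3 = 0.324 m.
V = k[(2.99×10⁻⁹)/(0.324) + (-2.59×10⁻⁹)/(0.324) + (-3.02×10⁻⁹)/(0.324)] = -72.6 V.

-72.6 V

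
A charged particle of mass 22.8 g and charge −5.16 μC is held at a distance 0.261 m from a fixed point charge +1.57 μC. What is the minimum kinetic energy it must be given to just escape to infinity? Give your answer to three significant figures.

0.279 J

To just escape, total mechanical energy must reach zero at infinity: ½mv²_min + U = 0, so ½mv²_min = −U = |kQq|/r.
|U| = |kQq|/r = (8.99×10⁹ N·m²/C²)(1.57×10⁻⁶)(5.16×10⁻⁶)/(0.261) = 0.279 J.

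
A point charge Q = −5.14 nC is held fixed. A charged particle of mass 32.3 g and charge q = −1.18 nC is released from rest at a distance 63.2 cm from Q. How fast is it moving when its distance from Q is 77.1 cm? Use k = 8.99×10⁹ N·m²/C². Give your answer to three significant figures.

Only the electrostatic force acts, so mechanical energy is conserved: ½mv² = U₁ − U₂ = kQq(1/r₁ − 1/r₂).
U₁ − U₂ = (8.99×10⁹ N·m²/C²)(-5.14×10⁻⁹ C)(-1.18×10⁻⁹ C)(1/0.632 − 1/0.771) = 1.56×10⁻⁸ J.
v = √(2·1.56×10⁻⁸/0.0323) = 9.81×10⁻⁴ m/s.

9.81×10⁻⁴ m/s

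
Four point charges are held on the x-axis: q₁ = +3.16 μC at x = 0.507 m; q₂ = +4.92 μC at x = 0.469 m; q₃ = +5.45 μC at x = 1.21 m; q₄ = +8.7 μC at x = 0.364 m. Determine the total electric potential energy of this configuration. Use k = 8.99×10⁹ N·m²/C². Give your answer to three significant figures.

The work to assemble the configuration equals its total potential energy, U = Σ kqᵢqⱼ/rᵢⱼ over all pairs.
Pair separations: r₁₂ = 0.0380 m, r₁₃ = 0.703 m, r₁₄ = 0.143 m, r₂₃ = 0.741 m, r₂₄ = 0.105 m, r₃₄ = 0.846 m.
Summing all 6 pair terms gives U = 10.1 J.

10.1 J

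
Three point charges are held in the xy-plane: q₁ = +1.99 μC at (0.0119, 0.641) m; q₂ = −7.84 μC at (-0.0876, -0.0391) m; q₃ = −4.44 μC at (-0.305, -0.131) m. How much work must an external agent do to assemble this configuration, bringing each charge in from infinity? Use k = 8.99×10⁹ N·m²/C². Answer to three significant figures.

The assembly work is the sum of pairwise potential energies, U = Σ_{i<j} kqᵢqⱼ/rᵢⱼ.
Pair separations: r₁₂ = 0.687 m, r₁₃ = 0.835 m, r₂₃ = 0.236 m.
U = (-0.204) + (-0.0952) + (1.33) = 1.03 J.

1.03 J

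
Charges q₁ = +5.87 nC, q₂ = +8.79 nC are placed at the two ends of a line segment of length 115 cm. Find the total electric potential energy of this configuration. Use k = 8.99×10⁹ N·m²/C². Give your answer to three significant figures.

The work to assemble the configuration equals its total potential energy, U = Σ kqᵢqⱼ/rᵢⱼ over all pairs.
The separation is r = 1.15 m.
U = (4.03×10⁻⁷) = 4.03×10⁻⁷ J.

4.03×10⁻⁷ J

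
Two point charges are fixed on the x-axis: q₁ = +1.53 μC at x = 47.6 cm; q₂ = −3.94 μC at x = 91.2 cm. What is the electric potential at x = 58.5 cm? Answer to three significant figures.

1.79×10⁴ V

Electric potential is a scalar, so the contributions from each charge add algebraically: V = Σ kqᵢ/rᵢ.
Distances from the field point to each charge: r₁ = 0.109 m, r₂ = 0.327 m.
V = k[(1.53×10⁻⁶)/(0.109) + (-3.94×10⁻⁶)/(0.327)] = 1.79×10⁴ V.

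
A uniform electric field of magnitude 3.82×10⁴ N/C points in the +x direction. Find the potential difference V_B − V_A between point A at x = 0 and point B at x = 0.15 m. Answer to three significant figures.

In a uniform field, potential decreases in the direction of E: V_B − V_A = −E·Δx.
V_B − V_A = −(3.82×10⁴ V/m)(0.150 m) = -5730 V.

-5730 V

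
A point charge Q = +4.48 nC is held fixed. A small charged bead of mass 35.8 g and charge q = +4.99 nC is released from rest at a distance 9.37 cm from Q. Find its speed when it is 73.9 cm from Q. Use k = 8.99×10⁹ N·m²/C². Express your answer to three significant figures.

Only the electrostatic force acts, so mechanical energy is conserved: ½mv² = U₁ − U₂ = kQq(1/r₁ − 1/r₂).
U₁ − U₂ = (8.99×10⁹ N·m²/C²)(4.48×10⁻⁹ C)(4.99×10⁻⁹ C)(1/0.0937 − 1/0.739) = 1.87×10⁻⁶ J.
v = √(2·1.87×10⁻⁶/0.0358) = 0.0102 m/s.

0.0102 m/s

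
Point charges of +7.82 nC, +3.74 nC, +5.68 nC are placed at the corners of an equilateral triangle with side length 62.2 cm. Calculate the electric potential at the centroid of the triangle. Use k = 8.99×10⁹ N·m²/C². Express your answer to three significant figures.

The total potential is the scalar sum of each charge's contribution, V = Σ kqᵢ/rᵢ.
The distance from each vertex to the centroid is a/√3 = 0.359 m.
V = k[(7.82×10⁻⁹)/(0.359) + (3.74×10⁻⁹)/(0.359) + (5.68×10⁻⁹)/(0.359)] = 432 V.

432 V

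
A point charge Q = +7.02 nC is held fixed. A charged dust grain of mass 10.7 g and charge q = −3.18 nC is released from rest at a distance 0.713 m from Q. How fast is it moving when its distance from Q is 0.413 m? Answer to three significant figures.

Only the electrostatic force acts, so mechanical energy is conserved: ½mv² = U₁ − U₂ = kQq(1/r₁ − 1/r₂).
U₁ − U₂ = (8.99×10⁹ N·m²/C²)(7.02×10⁻⁹ C)(-3.18×10⁻⁹ C)(1/0.713 − 1/0.413) = 2.04×10⁻⁷ J.
v = √(2·2.04×10⁻⁷/0.0107) = 6.18×10⁻³ m/s.

6.18×10⁻³ m/s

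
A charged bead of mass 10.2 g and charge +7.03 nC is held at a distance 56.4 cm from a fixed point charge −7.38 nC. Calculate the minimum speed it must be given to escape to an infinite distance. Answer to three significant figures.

To just escape, total mechanical energy must reach zero at infinity: ½mv²_min + U = 0, so ½mv²_min = −U = |kQq|/r.
|U| = |kQq|/r = (8.99×10⁹ N·m²/C²)(7.38×10⁻⁹)(7.03×10⁻⁹)/(0.564) = 8.27×10⁻⁷ J.
v_min = √(2|U|/m) = √(2·8.27×10⁻⁷/0.0102) = 0.0127 m/s.

0.0127 m/s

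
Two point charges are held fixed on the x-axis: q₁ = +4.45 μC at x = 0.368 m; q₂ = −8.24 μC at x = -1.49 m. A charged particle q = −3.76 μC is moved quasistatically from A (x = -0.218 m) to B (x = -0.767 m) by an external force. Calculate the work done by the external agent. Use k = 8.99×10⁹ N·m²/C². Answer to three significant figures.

For quasistatic motion the external work equals the change in potential energy: W_ext = qΔV = q(V_B − V_A).
At A: distances to the source charges are 0.586 m, 1.27 m; V_A = Σ kqᵢ/rᵢ = 1.00×10⁴ V.
At B: distances to the source charges are 1.14 m, 0.723 m; V_B = Σ kqᵢ/rᵢ = -6.72×10⁴ V.
ΔV = V_B − V_A = -7.72×10⁴ V.
W_ext = qΔV = (-3.76×10⁻⁶ C)(-7.72×10⁴ V) = 0.290 J.

0.290 J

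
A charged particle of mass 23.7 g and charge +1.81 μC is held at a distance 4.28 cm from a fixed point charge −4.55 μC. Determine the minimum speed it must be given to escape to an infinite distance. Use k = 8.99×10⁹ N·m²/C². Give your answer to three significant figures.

To just escape, total mechanical energy must reach zero at infinity: ½mv²_min + U = 0, so ½mv²_min = −U = |kQq|/r.
|U| = |kQq|/r = (8.99×10⁹ N·m²/C²)(4.55×10⁻⁶)(1.81×10⁻⁶)/(0.0428) = 1.73 J.
v_min = √(2|U|/m) = √(2·1.73/0.0237) = 12.1 m/s.

12.1 m/s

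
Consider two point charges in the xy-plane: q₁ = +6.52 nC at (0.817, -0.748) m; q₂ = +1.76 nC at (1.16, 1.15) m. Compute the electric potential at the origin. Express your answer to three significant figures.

Electric potential is a scalar, so the contributions from each charge add algebraically: V = Σ kqᵢ/rᵢ.
Distances from the field point to each charge: r₁ = 1.11 m, r₂ = 1.63 m.
V = k[(6.52×10⁻⁹)/(1.11) + (1.76×10⁻⁹)/(1.63)] = 62.6 V.

62.6 V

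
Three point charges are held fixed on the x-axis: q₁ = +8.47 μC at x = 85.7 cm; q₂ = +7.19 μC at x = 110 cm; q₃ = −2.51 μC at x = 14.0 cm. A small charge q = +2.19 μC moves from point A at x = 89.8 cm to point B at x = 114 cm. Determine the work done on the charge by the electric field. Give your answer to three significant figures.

0.624 J

The work done by the electric force is W_field = −ΔU = −q(V_B − V_A) = q(V_A − V_B).
At A: distances to the source charges are 0.0410 m, 0.202 m, 0.758 m; V_A = Σ kqᵢ/rᵢ = 2.15×10⁶ V.
At B: distances to the source charges are 0.283 m, 0.0400 m, 1.00 m; V_B = Σ kqᵢ/rᵢ = 1.86×10⁶ V.
ΔV = V_B − V_A = -2.85×10⁵ V.
W_field = −qΔV = −(2.19×10⁻⁶ C)(-2.85×10⁵ V) = 0.624 J.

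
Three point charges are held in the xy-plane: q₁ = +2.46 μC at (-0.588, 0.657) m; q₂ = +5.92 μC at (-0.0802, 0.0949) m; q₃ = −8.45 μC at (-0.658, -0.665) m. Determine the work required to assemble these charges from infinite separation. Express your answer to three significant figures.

The assembly work is the sum of pairwise potential energies, U = Σ_{i<j} kqᵢqⱼ/rᵢⱼ.
Pair separations: r₁₂ = 0.758 m, r₁₃ = 1.32 m, r₂₃ = 0.955 m.
U = (0.173) + (-0.141) + (-0.471) = -0.439 J.

-0.439 J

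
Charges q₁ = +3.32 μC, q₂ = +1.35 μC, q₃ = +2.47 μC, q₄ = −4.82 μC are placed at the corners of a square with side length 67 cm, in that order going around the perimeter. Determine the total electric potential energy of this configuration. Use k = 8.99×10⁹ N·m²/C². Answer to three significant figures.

The assembly work is the sum of pairwise potential energies, U = Σ_{i<j} kqᵢqⱼ/rᵢⱼ.
The four side pairs have separation 0.670 m and the two diagonal pairs 0.948 m.
Summing all 6 pair terms gives U = -0.254 J.

-0.254 J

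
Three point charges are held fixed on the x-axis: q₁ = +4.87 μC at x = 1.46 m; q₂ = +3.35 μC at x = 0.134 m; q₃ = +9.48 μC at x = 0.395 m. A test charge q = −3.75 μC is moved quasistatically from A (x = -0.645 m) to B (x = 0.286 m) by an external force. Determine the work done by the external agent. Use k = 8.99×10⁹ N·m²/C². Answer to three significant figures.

-3.28 J

For quasistatic motion the external work equals the change in potential energy: W_ext = qΔV = q(V_B − V_A).
At A: distances to the source charges are 2.10 m, 0.779 m, 1.04 m; V_A = Σ kqᵢ/rᵢ = 1.41×10⁵ V.
At B: distances to the source charges are 1.17 m, 0.152 m, 0.109 m; V_B = Σ kqᵢ/rᵢ = 1.02×10⁶ V.
ΔV = V_B − V_A = 8.76×10⁵ V.
W_ext = qΔV = (-3.75×10⁻⁶ C)(8.76×10⁵ V) = -3.28 J.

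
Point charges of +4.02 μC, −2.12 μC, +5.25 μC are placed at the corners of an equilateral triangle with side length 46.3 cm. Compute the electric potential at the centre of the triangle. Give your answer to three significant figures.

The total potential is the scalar sum of each charge's contribution, V = Σ kqᵢ/rᵢ.
The distance from each vertex to the centroid is a/√3 = 0.267 m.
V = k[(4.02×10⁻⁶)/(0.267) + (-2.12×10⁻⁶)/(0.267) + (5.25×10⁻⁶)/(0.267)] = 2.40×10⁵ V.

2.40×10⁵ V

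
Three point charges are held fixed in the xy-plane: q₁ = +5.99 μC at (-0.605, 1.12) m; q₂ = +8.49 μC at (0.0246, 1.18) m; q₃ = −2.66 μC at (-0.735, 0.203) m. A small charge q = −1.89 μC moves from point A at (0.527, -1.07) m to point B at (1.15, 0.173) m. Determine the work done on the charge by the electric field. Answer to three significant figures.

0.0439 J

The work done by the electric force is W_field = −ΔU = −q(V_B − V_A) = q(V_A − V_B).
At A: distances to the source charges are 2.47 m, 2.31 m, 1.79 m; V_A = Σ kqᵢ/rᵢ = 4.16×10⁴ V.
At B: distances to the source charges are 1.99 m, 1.51 m, 1.89 m; V_B = Σ kqᵢ/rᵢ = 6.49×10⁴ V.
ΔV = V_B − V_A = 2.33×10⁴ V.
W_field = −qΔV = −(-1.89×10⁻⁶ C)(2.33×10⁴ V) = 0.0439 J.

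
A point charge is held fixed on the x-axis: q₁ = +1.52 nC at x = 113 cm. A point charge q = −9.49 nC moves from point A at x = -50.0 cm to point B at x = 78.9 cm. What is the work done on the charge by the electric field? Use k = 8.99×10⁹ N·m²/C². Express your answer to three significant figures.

3.01×10⁻⁷ J

The work done by the electric force is W_field = −ΔU = −q(V_B − V_A) = q(V_A − V_B).
At A: distance to the source charge is 1.63 m; V_A = kq₁/r = 8.38 V.
At B: distance to the source charge is 0.341 m; V_B = kq₁/r = 40.1 V.
ΔV = V_B − V_A = 31.7 V.
W_field = −qΔV = −(-9.49×10⁻⁹ C)(31.7 V) = 3.01×10⁻⁷ J.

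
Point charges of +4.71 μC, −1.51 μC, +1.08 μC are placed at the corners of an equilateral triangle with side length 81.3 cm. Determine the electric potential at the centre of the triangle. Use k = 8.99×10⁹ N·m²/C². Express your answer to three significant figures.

8.20×10⁴ V

Electric potential is a scalar, so the contributions from each charge add algebraically: V = Σ kqᵢ/rᵢ.
The distance from each vertex to the centroid is a/√3 = 0.469 m.
V = k[(4.71×10⁻⁶)/(0.469) + (-1.51×10⁻⁶)/(0.469) + (1.08×10⁻⁶)/(0.469)] = 8.20×10⁴ V.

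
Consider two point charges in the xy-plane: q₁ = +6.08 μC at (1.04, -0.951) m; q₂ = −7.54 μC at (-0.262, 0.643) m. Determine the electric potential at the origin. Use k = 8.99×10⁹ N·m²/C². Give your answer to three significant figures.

The total potential is the scalar sum of each charge's contribution, V = Σ kqᵢ/rᵢ.
Distances from the field point to each charge: r₁ = 1.41 m, r₂ = 0.694 m.
V = k[(6.08×10⁻⁶)/(1.41) + (-7.54×10⁻⁶)/(0.694)] = -5.88×10⁴ V.

-5.88×10⁴ V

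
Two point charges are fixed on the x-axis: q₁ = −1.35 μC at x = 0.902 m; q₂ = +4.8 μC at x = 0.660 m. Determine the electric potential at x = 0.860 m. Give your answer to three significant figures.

The total potential is the scalar sum of each charge's contribution, V = Σ kqᵢ/rᵢ.
Distances from the field point to each charge: r₁ = 0.0420 m, r₂ = 0.200 m.
V = k[(-1.35×10⁻⁶)/(0.0420) + (4.80×10⁻⁶)/(0.200)] = -7.32×10⁴ V.

-7.32×10⁴ V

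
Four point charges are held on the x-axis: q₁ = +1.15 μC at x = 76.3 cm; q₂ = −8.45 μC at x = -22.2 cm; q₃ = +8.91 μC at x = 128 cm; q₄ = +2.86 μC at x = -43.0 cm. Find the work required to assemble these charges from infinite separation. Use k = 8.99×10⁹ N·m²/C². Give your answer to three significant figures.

The assembly work is the sum of pairwise potential energies, U = Σ_{i<j} kqᵢqⱼ/rᵢⱼ.
Pair separations: r₁₂ = 0.985 m, r₁₃ = 0.517 m, r₁₄ = 1.19 m, r₂₃ = 1.50 m, r₂₄ = 0.208 m, r₃₄ = 1.71 m.
Summing all 6 pair terms gives U = -1.25 J.

-1.25 J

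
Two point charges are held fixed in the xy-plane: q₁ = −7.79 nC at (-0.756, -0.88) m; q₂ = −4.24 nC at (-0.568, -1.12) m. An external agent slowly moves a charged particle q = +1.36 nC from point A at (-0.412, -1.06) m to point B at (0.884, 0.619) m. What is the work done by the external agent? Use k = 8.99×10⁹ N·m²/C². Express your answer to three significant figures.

For quasistatic motion the external work equals the change in potential energy: W_ext = qΔV = q(V_B − V_A).
At A: distances to the source charges are 0.388 m, 0.167 m; V_A = Σ kqᵢ/rᵢ = -408 V.
At B: distances to the source charges are 2.22 m, 2.27 m; V_B = Σ kqᵢ/rᵢ = -48.3 V.
ΔV = V_B − V_A = 360 V.
W_ext = qΔV = (1.36×10⁻⁹ C)(360 V) = 4.90×10⁻⁷ J.

4.90×10⁻⁷ J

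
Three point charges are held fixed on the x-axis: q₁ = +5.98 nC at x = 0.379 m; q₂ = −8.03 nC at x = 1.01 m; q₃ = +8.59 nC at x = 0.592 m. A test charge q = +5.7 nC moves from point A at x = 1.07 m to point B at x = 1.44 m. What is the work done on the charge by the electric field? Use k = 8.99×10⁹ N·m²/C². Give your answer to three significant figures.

-5.34×10⁻⁶ J

The work done by the electric force is W_field = −ΔU = −q(V_B − V_A) = q(V_A − V_B).
At A: distances to the source charges are 0.691 m, 0.0600 m, 0.478 m; V_A = Σ kqᵢ/rᵢ = -964 V.
At B: distances to the source charges are 1.06 m, 0.430 m, 0.848 m; V_B = Σ kqᵢ/rᵢ = -26.1 V.
ΔV = V_B − V_A = 938 V.
W_field = −qΔV = −(5.70×10⁻⁹ C)(938 V) = -5.34×10⁻⁶ J.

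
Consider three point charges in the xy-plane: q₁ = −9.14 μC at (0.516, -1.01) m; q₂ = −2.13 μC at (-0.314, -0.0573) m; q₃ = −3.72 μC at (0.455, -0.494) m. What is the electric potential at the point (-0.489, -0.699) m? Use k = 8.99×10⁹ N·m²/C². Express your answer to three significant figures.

-1.42×10⁵ V

The total potential is the scalar sum of each charge's contribution, V = Σ kqᵢ/rᵢ.
Distances from the field point to each charge: r₁ = 1.05 m, r₂ = 0.665 m, r₃ = 0.966 m.
V = k[(-9.14×10⁻⁶)/(1.05) + (-2.13×10⁻⁶)/(0.665) + (-3.72×10⁻⁶)/(0.966)] = -1.42×10⁵ V.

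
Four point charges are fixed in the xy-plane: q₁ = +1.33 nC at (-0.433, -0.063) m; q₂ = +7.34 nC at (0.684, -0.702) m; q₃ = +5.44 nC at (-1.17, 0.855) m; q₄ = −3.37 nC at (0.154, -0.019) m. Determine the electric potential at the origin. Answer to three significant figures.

The total potential is the scalar sum of each charge's contribution, V = Σ kqᵢ/rᵢ.
Distances from the field point to each charge: r₁ = 0.438 m, r₂ = 0.980 m, r₃ = 1.45 m, r₄ = 0.155 m.
V = k[(1.33×10⁻⁹)/(0.438) + (7.34×10⁻⁹)/(0.980) + (5.44×10⁻⁹)/(1.45) + (-3.37×10⁻⁹)/(0.155)] = -66.9 V.

-66.9 V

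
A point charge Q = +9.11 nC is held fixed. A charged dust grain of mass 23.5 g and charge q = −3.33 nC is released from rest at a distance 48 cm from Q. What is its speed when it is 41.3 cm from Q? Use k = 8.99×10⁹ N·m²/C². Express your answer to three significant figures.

2.80×10⁻³ m/s

Only the electrostatic force acts, so mechanical energy is conserved: ½mv² = U₁ − U₂ = kQq(1/r₁ − 1/r₂).
U₁ − U₂ = (8.99×10⁹ N·m²/C²)(9.11×10⁻⁹ C)(-3.33×10⁻⁹ C)(1/0.480 − 1/0.413) = 9.22×10⁻⁸ J.
v = √(2·9.22×10⁻⁸/0.0235) = 2.80×10⁻³ m/s.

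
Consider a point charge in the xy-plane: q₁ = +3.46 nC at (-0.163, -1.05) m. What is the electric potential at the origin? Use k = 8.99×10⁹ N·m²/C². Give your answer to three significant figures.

Electric potential is a scalar, so the contributions from each charge add algebraically: V = Σ kqᵢ/rᵢ.
Distances from the field point to each charge: r₁ = 1.06 m.
V = k[(3.46×10⁻⁹)/(1.06)] = 29.3 V.

29.3 V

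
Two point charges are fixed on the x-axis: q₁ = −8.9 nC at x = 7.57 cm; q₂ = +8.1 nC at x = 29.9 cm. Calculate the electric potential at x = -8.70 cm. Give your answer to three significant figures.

Electric potential is a scalar, so the contributions from each charge add algebraically: V = Σ kqᵢ/rᵢ.
Distances from the field point to each charge: r₁ = 0.163 m, r₂ = 0.386 m.
V = k[(-8.90×10⁻⁹)/(0.163) + (8.10×10⁻⁹)/(0.386)] = -303 V.

-303 V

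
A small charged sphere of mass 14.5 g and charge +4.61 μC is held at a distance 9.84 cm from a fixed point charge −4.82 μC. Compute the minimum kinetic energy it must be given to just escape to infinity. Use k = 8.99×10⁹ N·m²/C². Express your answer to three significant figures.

2.03 J

To just escape, total mechanical energy must reach zero at infinity: ½mv²_min + U = 0, so ½mv²_min = −U = |kQq|/r.
|U| = |kQq|/r = (8.99×10⁹ N·m²/C²)(4.82×10⁻⁶)(4.61×10⁻⁶)/(0.0984) = 2.03 J.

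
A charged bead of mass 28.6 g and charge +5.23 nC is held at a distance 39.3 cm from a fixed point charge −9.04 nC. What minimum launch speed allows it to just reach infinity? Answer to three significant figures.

To just escape, total mechanical energy must reach zero at infinity: ½mv²_min + U = 0, so ½mv²_min = −U = |kQq|/r.
|U| = |kQq|/r = (8.99×10⁹ N·m²/C²)(9.04×10⁻⁹)(5.23×10⁻⁹)/(0.393) = 1.08×10⁻⁶ J.
v_min = √(2|U|/m) = √(2·1.08×10⁻⁶/0.0286) = 8.70×10⁻³ m/s.

8.70×10⁻³ m/s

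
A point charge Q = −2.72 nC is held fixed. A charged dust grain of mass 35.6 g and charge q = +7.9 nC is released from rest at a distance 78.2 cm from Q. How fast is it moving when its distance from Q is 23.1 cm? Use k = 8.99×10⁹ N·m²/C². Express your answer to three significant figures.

5.75×10⁻³ m/s

Only the electrostatic force acts, so mechanical energy is conserved: ½mv² = U₁ − U₂ = kQq(1/r₁ − 1/r₂).
U₁ − U₂ = (8.99×10⁹ N·m²/C²)(-2.72×10⁻⁹ C)(7.90×10⁻⁹ C)(1/0.782 − 1/0.231) = 5.89×10⁻⁷ J.
v = √(2·5.89×10⁻⁷/0.0356) = 5.75×10⁻³ m/s.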